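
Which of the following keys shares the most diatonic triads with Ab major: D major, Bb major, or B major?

Bb major

Triads of Ab major: Ab major (I), Bb minor (ii), C minor (iii), Db major (IV), Eb major (V), F minor (vi), G diminished (vii°).
D major shares 0: none.
Bb major shares 2: Cm, Eb.
B major shares 0: none.
The most common triads (2) are shared with Bb major.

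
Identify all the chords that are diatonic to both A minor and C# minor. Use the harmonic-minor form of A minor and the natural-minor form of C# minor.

E

Triads in A minor (harmonic minor): Am (i), Bdim (ii°), Caug (III+), Dm (iv), E (V), F (VI), G#dim (vii°).
Triads in C# minor (natural minor): C#m (i), D#dim (ii°), E (III), F#m (iv), G#m (v), A (VI), B (VII).
Shared triads with their functions: E (V in A minor, III in C# minor).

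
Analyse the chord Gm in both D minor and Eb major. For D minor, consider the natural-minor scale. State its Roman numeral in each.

The scale of D minor (natural minor) is D E F G A Bb C; G is degree 4, and the triad built there (G-Bb-D) is minor, so it is iv.
The scale of Eb major is Eb F G Ab Bb C D; G is degree 3, and the triad built there (G-Bb-D) is minor, so it is iii.

iv in D minor; iii in Eb major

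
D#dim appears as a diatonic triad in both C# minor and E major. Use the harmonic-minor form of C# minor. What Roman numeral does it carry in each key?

The scale of C# minor (harmonic minor) is C# D# E F# G# A B#; D# is degree 2, and the triad built there (D#-F#-A) is diminished, so it is ii°.
The scale of E major is E F# G# A B C# D#; D# is degree 7, and the triad built there (D#-F#-A) is diminished, so it is vii°.

ii° in C# minor; vii° in E major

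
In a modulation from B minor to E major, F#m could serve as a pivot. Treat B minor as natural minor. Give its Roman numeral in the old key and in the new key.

v in B minor; ii in E major

The scale of B minor (natural minor) is B C# D E F# G A; F# is degree 5, and the triad built there (F#-A-C#) is minor, so it is v.
The scale of E major is E F# G# A B C# D#; F# is degree 2, and the triad built there (F#-A-C#) is minor, so it is ii.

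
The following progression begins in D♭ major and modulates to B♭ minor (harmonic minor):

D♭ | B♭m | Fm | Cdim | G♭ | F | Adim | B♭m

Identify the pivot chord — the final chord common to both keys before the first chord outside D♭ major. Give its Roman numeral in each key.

G♭ — IV in D♭ major, VI in B♭ minor

Chords diatonic to D♭ major: D♭, E♭m, Fm, G♭, A♭, B♭m, Cdim.
Reading the progression, the first chord not in that set is F, so the modulation leaves D♭ major there.
The chord immediately before F is G♭, which is diatonic to both keys: IV in D♭ major and VI in B♭ minor.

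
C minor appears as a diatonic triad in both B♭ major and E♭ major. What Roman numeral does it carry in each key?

The scale of B♭ major is B♭ C D E♭ F G A; C is degree 2, and the triad built there (C-E♭-G) is minor, so it is ii.
The scale of E♭ major is E♭ F G A♭ B♭ C D; C is degree 6, and the triad built there (C-E♭-G) is minor, so it is vi.

ii in B♭ major; vi in E♭ major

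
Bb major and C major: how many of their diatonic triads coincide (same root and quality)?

2

Diatonic triads of Bb major: Bb (I), Cm (ii), Dm (iii), Eb (IV), F (V), Gm (vi), Adim (vii°).
Diatonic triads of C major: C (I), Dm (ii), Em (iii), F (IV), G (V), Am (vi), Bdim (vii°).
Matching root and quality in both lists: Dm, F.
That gives 2 common triads.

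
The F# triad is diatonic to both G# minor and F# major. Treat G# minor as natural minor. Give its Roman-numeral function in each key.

VII in G# minor; I in F# major

The scale of G# minor (natural minor) is G# A# B C# D# E F#; F# is degree 7, and the triad built there (F#-A#-C#) is major, so it is VII.
The scale of F# major is F# G# A# B C# D# E#; F# is degree 1, and the triad built there (F#-A#-C#) is major, so it is I.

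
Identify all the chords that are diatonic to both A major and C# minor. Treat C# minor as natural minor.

Triads in A major: A major (I), B minor (ii), C# minor (iii), D major (IV), E major (V), F# minor (vi), G# diminished (vii°).
Triads in C# minor (natural minor): C# minor (i), D# diminished (ii°), E major (III), F# minor (iv), G# minor (v), A major (VI), B major (VII).
Shared triads with their functions: A major (I in A major, VI in C# minor); C# minor (iii in A major, i in C# minor); E major (V in A major, III in C# minor); F# minor (vi in A major, iv in C# minor).

A, C#m, E, F#m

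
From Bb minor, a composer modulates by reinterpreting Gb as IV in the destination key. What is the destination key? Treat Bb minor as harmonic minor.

Db major

The numeral IV denotes a major triad on scale degree 4. With Gb on degree 4, the tonic of the new key is Db.
Degree 4 carries a major triad in major keys, so the destination is Db major.
Check: the diatonic triads of Db major are Db (I), Ebm (ii), Fm (iii), Gb (IV), Ab (V), Bbm (vi), Cdim (vii°) — Gb is indeed IV.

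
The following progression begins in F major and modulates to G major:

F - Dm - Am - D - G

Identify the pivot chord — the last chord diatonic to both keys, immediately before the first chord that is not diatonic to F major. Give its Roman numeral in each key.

Chords diatonic to F major: F, Gm, Am, Bb, C, Dm, Edim.
Reading the progression, the first chord not in that set is D, so the modulation leaves F major there.
The chord immediately before D is Am, which is diatonic to both keys: iii in F major and ii in G major.

Am — iii in F major, ii in G major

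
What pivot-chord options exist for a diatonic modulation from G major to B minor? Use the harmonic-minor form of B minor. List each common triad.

Triads in G major: G (I), Am (ii), Bm (iii), C (IV), D (V), Em (vi), F♯dim (vii°).
Triads in B minor (harmonic minor): Bm (i), C♯dim (ii°), Daug (III+), Em (iv), F♯ (V), G (VI), A♯dim (vii°).
Shared triads with their functions: G (I in G major, VI in B minor); Bm (iii in G major, i in B minor); Em (vi in G major, iv in B minor).

G, Bm, Em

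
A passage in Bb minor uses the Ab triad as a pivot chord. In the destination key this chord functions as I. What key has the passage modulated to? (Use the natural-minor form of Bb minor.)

The numeral I denotes a major triad on scale degree 1. With Ab on degree 1, the tonic of the new key is Ab.
Degree 1 carries a major triad in major keys, so the destination is Ab major.
Check: the diatonic triads of Ab major are Ab (I), Bbm (ii), Cm (iii), Db (IV), Eb (V), Fm (vi), Gdim (vii°) — Ab is indeed I.

Ab major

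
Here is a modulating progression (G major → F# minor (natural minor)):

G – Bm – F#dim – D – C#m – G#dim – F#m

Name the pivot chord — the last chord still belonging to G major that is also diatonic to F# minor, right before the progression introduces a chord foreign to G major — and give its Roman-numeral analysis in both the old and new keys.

D — V in G major, VI in F# minor

Chords diatonic to G major: G, Am, Bm, C, D, Em, F#dim.
Reading the progression, the first chord not in that set is C#m, so the modulation leaves G major there.
The chord immediately before C#m is D, which is diatonic to both keys: V in G major and VI in F# minor.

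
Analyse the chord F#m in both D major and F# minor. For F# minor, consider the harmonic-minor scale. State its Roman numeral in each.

The scale of D major is D E F# G A B C#; F# is degree 3, and the triad built there (F#-A-C#) is minor, so it is iii.
The scale of F# minor (harmonic minor) is F# G# A B C# D E#; F# is degree 1, and the triad built there (F#-A-C#) is minor, so it is i.

iii in D major; i in F# minor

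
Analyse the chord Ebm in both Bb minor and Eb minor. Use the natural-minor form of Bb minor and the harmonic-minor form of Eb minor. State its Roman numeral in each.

iv in Bb minor; i in Eb minor

The scale of Bb minor (natural minor) is Bb C Db Eb F Gb Ab; Eb is degree 4, and the triad built there (Eb-Gb-Bb) is minor, so it is iv.
The scale of Eb minor (harmonic minor) is Eb F Gb Ab Bb Cb D; Eb is degree 1, and the triad built there (Eb-Gb-Bb) is minor, so it is i.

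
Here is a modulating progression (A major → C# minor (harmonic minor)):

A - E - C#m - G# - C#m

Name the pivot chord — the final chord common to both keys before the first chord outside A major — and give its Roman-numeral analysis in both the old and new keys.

C#m — iii in A major, i in C# minor

Chords diatonic to A major: A, Bm, C#m, D, E, F#m, G#dim.
Reading the progression, the first chord not in that set is G#, so the modulation leaves A major there.
The chord immediately before G# is C#m, which is diatonic to both keys: iii in A major and i in C# minor.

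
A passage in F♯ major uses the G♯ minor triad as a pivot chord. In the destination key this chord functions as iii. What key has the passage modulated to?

E major

The numeral iii denotes a minor triad on scale degree 3. With G♯ on degree 3, the tonic of the new key is E.
Degree 3 carries a minor triad in major keys, so the destination is E major.
Check: the diatonic triads of E major are E (I), F♯m (ii), G♯m (iii), A (IV), B (V), C♯m (vi), D♯dim (vii°) — G♯ minor is indeed iii.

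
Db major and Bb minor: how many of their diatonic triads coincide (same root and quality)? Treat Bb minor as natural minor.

Diatonic triads of Db major: Db (I), Ebm (ii), Fm (iii), Gb (IV), Ab (V), Bbm (vi), Cdim (vii°).
Diatonic triads of Bb minor (natural minor): Bbm (i), Cdim (ii°), Db (III), Ebm (iv), Fm (v), Gb (VI), Ab (VII).
Matching root and quality in both lists: Db, Ebm, Fm, Gb, Ab, Bbm, Cdim.
That gives 7 common triads.

7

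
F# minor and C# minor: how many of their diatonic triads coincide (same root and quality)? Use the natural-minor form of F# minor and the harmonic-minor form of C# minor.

Diatonic triads of F# minor (natural minor): F# minor (i), G# diminished (ii°), A major (III), B minor (iv), C# minor (v), D major (VI), E major (VII).
Diatonic triads of C# minor (harmonic minor): C# minor (i), D# diminished (ii°), E augmented (III+), F# minor (iv), G# major (V), A major (VI), B# diminished (vii°).
Matching root and quality in both lists: F# minor, A major, C# minor.
That gives 3 common triads.

3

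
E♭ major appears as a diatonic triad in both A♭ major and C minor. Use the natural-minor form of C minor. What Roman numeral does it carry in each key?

V in A♭ major; III in C minor

The scale of A♭ major is A♭ B♭ C D♭ E♭ F G; E♭ is degree 5, and the triad built there (E♭-G-B♭) is major, so it is V.
The scale of C minor (natural minor) is C D E♭ F G A♭ B♭; E♭ is degree 3, and the triad built there (E♭-G-B♭) is major, so it is III.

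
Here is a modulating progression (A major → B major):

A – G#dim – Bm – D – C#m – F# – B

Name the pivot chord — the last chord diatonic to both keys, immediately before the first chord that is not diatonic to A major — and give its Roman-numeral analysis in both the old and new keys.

C#m — iii in A major, ii in B major

Chords diatonic to A major: A, Bm, C#m, D, E, F#m, G#dim.
Reading the progression, the first chord not in that set is F#, so the modulation leaves A major there.
The chord immediately before F# is C#m, which is diatonic to both keys: iii in A major and ii in B major.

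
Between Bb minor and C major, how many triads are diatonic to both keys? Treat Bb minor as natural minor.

0

Diatonic triads of Bb minor (natural minor): Bb minor (i), C diminished (ii°), Db major (III), Eb minor (iv), F minor (v), Gb major (VI), Ab major (VII).
Diatonic triads of C major: C major (I), D minor (ii), E minor (iii), F major (IV), G major (V), A minor (vi), B diminished (vii°).
No triad has the same root and quality in both keys.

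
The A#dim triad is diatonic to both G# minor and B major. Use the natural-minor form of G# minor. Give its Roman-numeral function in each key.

ii° in G# minor; vii° in B major

The scale of G# minor (natural minor) is G# A# B C# D# E F#; A# is degree 2, and the triad built there (A#-C#-E) is diminished, so it is ii°.
The scale of B major is B C# D# E F# G# A#; A# is degree 7, and the triad built there (A#-C#-E) is diminished, so it is vii°.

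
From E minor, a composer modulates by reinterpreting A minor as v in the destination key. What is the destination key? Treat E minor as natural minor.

The numeral v denotes a minor triad on scale degree 5. With A on degree 5, the tonic of the new key is D.
Degree 5 carries a minor triad in natural-minor keys, so the destination is D minor.
Check: the diatonic triads of D minor (natural minor) are Dm (i), Edim (ii°), F (III), Gm (iv), Am (v), B♭ (VI), C (VII) — A minor is indeed v.

D minor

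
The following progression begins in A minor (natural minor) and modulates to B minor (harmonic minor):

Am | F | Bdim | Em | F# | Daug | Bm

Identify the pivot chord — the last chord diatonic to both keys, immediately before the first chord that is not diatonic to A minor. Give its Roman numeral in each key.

Em — v in A minor, iv in B minor

Chords diatonic to A minor: Am, Bdim, C, Dm, Em, F, G.
Reading the progression, the first chord not in that set is F#, so the modulation leaves A minor there.
The chord immediately before F# is Em, which is diatonic to both keys: v in A minor and iv in B minor.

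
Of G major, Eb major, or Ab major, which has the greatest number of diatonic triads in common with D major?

G major

Triads of D major: D (I), Em (ii), F#m (iii), G (IV), A (V), Bm (vi), C#dim (vii°).
G major shares 4: D, Em, G, Bm.
Eb major shares 0: none.
Ab major shares 0: none.
The most common triads (4) are shared with G major.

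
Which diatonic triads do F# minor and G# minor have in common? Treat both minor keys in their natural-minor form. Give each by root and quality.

C#m, E

Triads in F# minor (natural minor): F# minor (i), G# diminished (ii°), A major (III), B minor (iv), C# minor (v), D major (VI), E major (VII).
Triads in G# minor (natural minor): G# minor (i), A# diminished (ii°), B major (III), C# minor (iv), D# minor (v), E major (VI), F# major (VII).
Shared triads with their functions: C# minor (v in F# minor, iv in G# minor); E major (VII in F# minor, VI in G# minor).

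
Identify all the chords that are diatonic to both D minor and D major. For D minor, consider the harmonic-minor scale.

Triads in D minor (harmonic minor): Dm (i), Edim (ii°), Faug (III+), Gm (iv), A (V), Bb (VI), C#dim (vii°).
Triads in D major: D (I), Em (ii), F#m (iii), G (IV), A (V), Bm (vi), C#dim (vii°).
Shared triads with their functions: A (V in D minor, V in D major); C#dim (vii° in D minor, vii° in D major).

A, C#dim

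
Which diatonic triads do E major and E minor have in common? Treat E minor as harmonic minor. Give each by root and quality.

B, D♯dim

Triads in E major: E (I), F♯m (ii), G♯m (iii), A (IV), B (V), C♯m (vi), D♯dim (vii°).
Triads in E minor (harmonic minor): Em (i), F♯dim (ii°), Gaug (III+), Am (iv), B (V), C (VI), D♯dim (vii°).
Shared triads with their functions: B (V in E major, V in E minor); D♯dim (vii° in E major, vii° in E minor).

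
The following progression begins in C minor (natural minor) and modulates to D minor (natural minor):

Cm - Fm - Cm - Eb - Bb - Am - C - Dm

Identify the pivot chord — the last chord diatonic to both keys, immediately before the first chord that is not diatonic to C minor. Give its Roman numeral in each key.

Chords diatonic to C minor: Cm, Ddim, Eb, Fm, Gm, Ab, Bb.
Reading the progression, the first chord not in that set is Am, so the modulation leaves C minor there.
The chord immediately before Am is Bb, which is diatonic to both keys: VII in C minor and VI in D minor.

Bb — VII in C minor, VI in D minor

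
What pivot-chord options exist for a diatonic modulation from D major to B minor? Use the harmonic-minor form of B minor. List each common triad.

Triads in D major: D major (I), E minor (ii), F# minor (iii), G major (IV), A major (V), B minor (vi), C# diminished (vii°).
Triads in B minor (harmonic minor): B minor (i), C# diminished (ii°), D augmented (III+), E minor (iv), F# major (V), G major (VI), A# diminished (vii°).
Shared triads with their functions: E minor (ii in D major, iv in B minor); G major (IV in D major, VI in B minor); B minor (vi in D major, i in B minor); C# diminished (vii° in D major, ii° in B minor).

Em, G, Bm, C#dim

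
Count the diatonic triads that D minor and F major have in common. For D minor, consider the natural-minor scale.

Diatonic triads of D minor (natural minor): Dm (i), Edim (ii°), F (III), Gm (iv), Am (v), Bb (VI), C (VII).
Diatonic triads of F major: F (I), Gm (ii), Am (iii), Bb (IV), C (V), Dm (vi), Edim (vii°).
Matching root and quality in both lists: Dm, Edim, F, Gm, Am, Bb, C.
That gives 7 common triads.

7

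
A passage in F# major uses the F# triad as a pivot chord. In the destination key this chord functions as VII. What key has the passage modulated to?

G# minor

The numeral VII denotes a major triad on scale degree 7. With F# on degree 7, the tonic of the new key is G#.
Degree 7 carries a major triad in natural-minor keys, so the destination is G# minor.
Check: the diatonic triads of G# minor (natural minor) are G#m (i), A#dim (ii°), B (III), C#m (iv), D#m (v), E (VI), F# (VII) — F# is indeed VII.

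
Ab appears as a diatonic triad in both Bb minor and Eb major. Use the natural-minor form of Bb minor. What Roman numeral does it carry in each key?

The scale of Bb minor (natural minor) is Bb C Db Eb F Gb Ab; Ab is degree 7, and the triad built there (Ab-C-Eb) is major, so it is VII.
The scale of Eb major is Eb F G Ab Bb C D; Ab is degree 4, and the triad built there (Ab-C-Eb) is major, so it is IV.

VII in Bb minor; IV in Eb major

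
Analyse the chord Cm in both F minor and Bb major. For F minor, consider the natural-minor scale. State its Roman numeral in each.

The scale of F minor (natural minor) is F G Ab Bb C Db Eb; C is degree 5, and the triad built there (C-Eb-G) is minor, so it is v.
The scale of Bb major is Bb C D Eb F G A; C is degree 2, and the triad built there (C-Eb-G) is minor, so it is ii.

v in F minor; ii in Bb major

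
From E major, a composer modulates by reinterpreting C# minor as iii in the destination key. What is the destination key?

A major

The numeral iii denotes a minor triad on scale degree 3. With C# on degree 3, the tonic of the new key is A.
Degree 3 carries a minor triad in major keys, so the destination is A major.
Check: the diatonic triads of A major are A (I), Bm (ii), C#m (iii), D (IV), E (V), F#m (vi), G#dim (vii°) — C# minor is indeed iii.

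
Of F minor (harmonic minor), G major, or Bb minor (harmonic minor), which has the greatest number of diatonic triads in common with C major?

Triads of C major: C major (I), D minor (ii), E minor (iii), F major (IV), G major (V), A minor (vi), B diminished (vii°).
F minor (harmonic minor) shares 1: C.
G major shares 4: C, Em, G, Am.
Bb minor (harmonic minor) shares 1: F.
The most common triads (4) are shared with G major.

G major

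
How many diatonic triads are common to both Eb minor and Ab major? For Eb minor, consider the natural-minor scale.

2

Diatonic triads of Eb minor (natural minor): Ebm (i), Fdim (ii°), Gb (III), Abm (iv), Bbm (v), Cb (VI), Db (VII).
Diatonic triads of Ab major: Ab (I), Bbm (ii), Cm (iii), Db (IV), Eb (V), Fm (vi), Gdim (vii°).
Matching root and quality in both lists: Bbm, Db.
That gives 2 common triads.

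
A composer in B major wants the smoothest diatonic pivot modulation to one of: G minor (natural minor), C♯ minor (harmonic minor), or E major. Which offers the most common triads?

E major

Triads of B major: B (I), C♯m (ii), D♯m (iii), E (IV), F♯ (V), G♯m (vi), A♯dim (vii°).
G minor (natural minor) shares 0: none.
C♯ minor (harmonic minor) shares 1: C♯m.
E major shares 4: B, C♯m, E, G♯m.
The most common triads (4) are shared with E major.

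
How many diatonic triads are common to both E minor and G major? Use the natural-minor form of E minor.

7

Diatonic triads of E minor (natural minor): E minor (i), F# diminished (ii°), G major (III), A minor (iv), B minor (v), C major (VI), D major (VII).
Diatonic triads of G major: G major (I), A minor (ii), B minor (iii), C major (IV), D major (V), E minor (vi), F# diminished (vii°).
Matching root and quality in both lists: E minor, F# diminished, G major, A minor, B minor, C major, D major.
That gives 7 common triads.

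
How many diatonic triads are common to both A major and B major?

Diatonic triads of A major: A (I), Bm (ii), C#m (iii), D (IV), E (V), F#m (vi), G#dim (vii°).
Diatonic triads of B major: B (I), C#m (ii), D#m (iii), E (IV), F# (V), G#m (vi), A#dim (vii°).
Matching root and quality in both lists: C#m, E.
That gives 2 common triads.

2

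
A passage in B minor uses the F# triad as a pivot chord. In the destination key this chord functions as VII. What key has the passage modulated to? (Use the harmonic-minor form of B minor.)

The numeral VII denotes a major triad on scale degree 7. With F# on degree 7, the tonic of the new key is G#.
Degree 7 carries a major triad in natural-minor keys, so the destination is G# minor.
Check: the diatonic triads of G# minor (natural minor) are G#m (i), A#dim (ii°), B (III), C#m (iv), D#m (v), E (VI), F# (VII) — F# is indeed VII.

G# minor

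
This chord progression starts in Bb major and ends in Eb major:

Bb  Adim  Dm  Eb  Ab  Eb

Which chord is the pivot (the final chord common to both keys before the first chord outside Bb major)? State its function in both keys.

Chords diatonic to Bb major: Bb, Cm, Dm, Eb, F, Gm, Adim.
Reading the progression, the first chord not in that set is Ab, so the modulation leaves Bb major there.
The chord immediately before Ab is Eb, which is diatonic to both keys: IV in Bb major and I in Eb major.

Eb — IV in Bb major, I in Eb major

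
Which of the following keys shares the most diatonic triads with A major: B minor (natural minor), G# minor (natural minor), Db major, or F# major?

B minor

Triads of A major: A (I), Bm (ii), C#m (iii), D (IV), E (V), F#m (vi), G#dim (vii°).
B minor (natural minor) shares 4: A, Bm, D, F#m.
G# minor (natural minor) shares 2: C#m, E.
Db major shares 0: none.
F# major shares 0: none.
The most common triads (4) are shared with B minor.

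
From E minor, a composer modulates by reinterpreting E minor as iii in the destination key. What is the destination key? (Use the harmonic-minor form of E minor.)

The numeral iii denotes a minor triad on scale degree 3. With E on degree 3, the tonic of the new key is C.
Degree 3 carries a minor triad in major keys, so the destination is C major.
Check: the diatonic triads of C major are C (I), Dm (ii), Em (iii), F (IV), G (V), Am (vi), Bdim (vii°) — E minor is indeed iii.

C major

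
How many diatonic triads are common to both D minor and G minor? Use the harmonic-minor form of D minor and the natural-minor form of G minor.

Diatonic triads of D minor (harmonic minor): D minor (i), E diminished (ii°), F augmented (III+), G minor (iv), A major (V), B♭ major (VI), C♯ diminished (vii°).
Diatonic triads of G minor (natural minor): G minor (i), A diminished (ii°), B♭ major (III), C minor (iv), D minor (v), E♭ major (VI), F major (VII).
Matching root and quality in both lists: D minor, G minor, B♭ major.
That gives 3 common triads.

3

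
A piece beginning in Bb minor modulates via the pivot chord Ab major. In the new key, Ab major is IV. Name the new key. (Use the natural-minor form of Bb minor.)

The numeral IV denotes a major triad on scale degree 4. With Ab on degree 4, the tonic of the new key is Eb.
Degree 4 carries a major triad in major keys, so the destination is Eb major.
Check: the diatonic triads of Eb major are Eb (I), Fm (ii), Gm (iii), Ab (IV), Bb (V), Cm (vi), Ddim (vii°) — Ab major is indeed IV.

Eb major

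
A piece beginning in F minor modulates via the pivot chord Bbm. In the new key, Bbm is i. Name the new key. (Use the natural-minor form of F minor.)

Bb minor

The numeral i denotes a minor triad on scale degree 1. With Bb on degree 1, the tonic of the new key is Bb.
Degree 1 carries a minor triad in minor keys, so the destination is Bb minor.
Check: the diatonic triads of Bb minor (natural minor) are Bbm (i), Cdim (ii°), Db (III), Ebm (iv), Fm (v), Gb (VI), Ab (VII) — Bbm is indeed i.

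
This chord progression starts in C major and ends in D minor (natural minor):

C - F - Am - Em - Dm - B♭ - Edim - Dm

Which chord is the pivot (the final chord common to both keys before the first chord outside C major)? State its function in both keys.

Chords diatonic to C major: C, Dm, Em, F, G, Am, Bdim.
Reading the progression, the first chord not in that set is B♭, so the modulation leaves C major there.
The chord immediately before B♭ is Dm, which is diatonic to both keys: ii in C major and i in D minor.

Dm — ii in C major, i in D minor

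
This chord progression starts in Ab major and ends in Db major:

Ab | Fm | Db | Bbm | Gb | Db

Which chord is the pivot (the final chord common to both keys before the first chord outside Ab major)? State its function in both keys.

Chords diatonic to Ab major: Ab, Bbm, Cm, Db, Eb, Fm, Gdim.
Reading the progression, the first chord not in that set is Gb, so the modulation leaves Ab major there.
The chord immediately before Gb is Bbm, which is diatonic to both keys: ii in Ab major and vi in Db major.

Bbm — ii in Ab major, vi in Db major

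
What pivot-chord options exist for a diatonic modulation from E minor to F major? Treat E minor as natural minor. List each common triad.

Am, C

Triads in E minor (natural minor): Em (i), F#dim (ii°), G (III), Am (iv), Bm (v), C (VI), D (VII).
Triads in F major: F (I), Gm (ii), Am (iii), Bb (IV), C (V), Dm (vi), Edim (vii°).
Shared triads with their functions: Am (iv in E minor, iii in F major); C (VI in E minor, V in F major).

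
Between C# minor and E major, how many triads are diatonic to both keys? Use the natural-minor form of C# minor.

Diatonic triads of C# minor (natural minor): C# minor (i), D# diminished (ii°), E major (III), F# minor (iv), G# minor (v), A major (VI), B major (VII).
Diatonic triads of E major: E major (I), F# minor (ii), G# minor (iii), A major (IV), B major (V), C# minor (vi), D# diminished (vii°).
Matching root and quality in both lists: C# minor, D# diminished, E major, F# minor, G# minor, A major, B major.
That gives 7 common triads.

7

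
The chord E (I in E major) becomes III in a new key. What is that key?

C# minor

The numeral III denotes a major triad on scale degree 3. With E on degree 3, the tonic of the new key is C#.
Degree 3 carries a major triad in natural-minor keys, so the destination is C# minor.
Check: the diatonic triads of C# minor (natural minor) are C#m (i), D#dim (ii°), E (III), F#m (iv), G#m (v), A (VI), B (VII) — E is indeed III.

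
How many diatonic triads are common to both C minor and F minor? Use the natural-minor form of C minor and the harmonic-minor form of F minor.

1

Diatonic triads of C minor (natural minor): Cm (i), Ddim (ii°), Eb (III), Fm (iv), Gm (v), Ab (VI), Bb (VII).
Diatonic triads of F minor (harmonic minor): Fm (i), Gdim (ii°), Abaug (III+), Bbm (iv), C (V), Db (VI), Edim (vii°).
Matching root and quality in both lists: Fm.
That gives 1 common triad.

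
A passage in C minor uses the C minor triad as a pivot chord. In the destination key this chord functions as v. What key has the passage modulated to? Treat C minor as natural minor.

F minor

The numeral v denotes a minor triad on scale degree 5. With C on degree 5, the tonic of the new key is F.
Degree 5 carries a minor triad in natural-minor keys, so the destination is F minor.
Check: the diatonic triads of F minor (natural minor) are Fm (i), Gdim (ii°), Ab (III), Bbm (iv), Cm (v), Db (VI), Eb (VII) — C minor is indeed v.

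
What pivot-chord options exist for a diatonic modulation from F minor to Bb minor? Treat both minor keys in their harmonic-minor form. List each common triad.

Bbm

Triads in F minor (harmonic minor): Fm (i), Gdim (ii°), Abaug (III+), Bbm (iv), C (V), Db (VI), Edim (vii°).
Triads in Bb minor (harmonic minor): Bbm (i), Cdim (ii°), Dbaug (III+), Ebm (iv), F (V), Gb (VI), Adim (vii°).
Shared triads with their functions: Bbm (iv in F minor, i in Bb minor).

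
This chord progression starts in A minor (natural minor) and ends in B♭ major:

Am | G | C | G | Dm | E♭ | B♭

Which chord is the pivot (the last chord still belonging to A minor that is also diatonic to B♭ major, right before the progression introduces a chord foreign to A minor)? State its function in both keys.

Chords diatonic to A minor: Am, Bdim, C, Dm, Em, F, G.
Reading the progression, the first chord not in that set is E♭, so the modulation leaves A minor there.
The chord immediately before E♭ is Dm, which is diatonic to both keys: iv in A minor and iii in B♭ major.

Dm — iv in A minor, iii in B♭ major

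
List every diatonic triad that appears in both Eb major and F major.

Triads in Eb major: Eb major (I), F minor (ii), G minor (iii), Ab major (IV), Bb major (V), C minor (vi), D diminished (vii°).
Triads in F major: F major (I), G minor (ii), A minor (iii), Bb major (IV), C major (V), D minor (vi), E diminished (vii°).
Shared triads with their functions: G minor (iii in Eb major, ii in F major); Bb major (V in Eb major, IV in F major).

Gm, Bb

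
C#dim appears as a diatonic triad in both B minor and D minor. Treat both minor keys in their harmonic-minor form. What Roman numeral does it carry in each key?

ii° in B minor; vii° in D minor

The scale of B minor (harmonic minor) is B C# D E F# G A#; C# is degree 2, and the triad built there (C#-E-G) is diminished, so it is ii°.
The scale of D minor (harmonic minor) is D E F G A Bb C#; C# is degree 7, and the triad built there (C#-E-G) is diminished, so it is vii°.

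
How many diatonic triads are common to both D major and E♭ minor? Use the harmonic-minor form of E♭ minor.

Diatonic triads of D major: D (I), Em (ii), F♯m (iii), G (IV), A (V), Bm (vi), C♯dim (vii°).
Diatonic triads of E♭ minor (harmonic minor): E♭m (i), Fdim (ii°), G♭aug (III+), A♭m (iv), B♭ (V), C♭ (VI), Ddim (vii°).
No triad has the same root and quality in both keys.

0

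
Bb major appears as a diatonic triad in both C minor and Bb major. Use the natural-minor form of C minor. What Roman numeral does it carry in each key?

VII in C minor; I in Bb major

The scale of C minor (natural minor) is C D Eb F G Ab Bb; Bb is degree 7, and the triad built there (Bb-D-F) is major, so it is VII.
The scale of Bb major is Bb C D Eb F G A; Bb is degree 1, and the triad built there (Bb-D-F) is major, so it is I.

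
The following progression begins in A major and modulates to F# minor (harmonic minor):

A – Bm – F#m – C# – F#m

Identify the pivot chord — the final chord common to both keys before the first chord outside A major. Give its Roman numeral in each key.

F#m — vi in A major, i in F# minor

Chords diatonic to A major: A, Bm, C#m, D, E, F#m, G#dim.
Reading the progression, the first chord not in that set is C#, so the modulation leaves A major there.
The chord immediately before C# is F#m, which is diatonic to both keys: vi in A major and i in F# minor.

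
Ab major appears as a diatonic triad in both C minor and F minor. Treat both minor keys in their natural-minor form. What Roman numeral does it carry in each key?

VI in C minor; III in F minor

The scale of C minor (natural minor) is C D Eb F G Ab Bb; Ab is degree 6, and the triad built there (Ab-C-Eb) is major, so it is VI.
The scale of F minor (natural minor) is F G Ab Bb C Db Eb; Ab is degree 3, and the triad built there (Ab-C-Eb) is major, so it is III.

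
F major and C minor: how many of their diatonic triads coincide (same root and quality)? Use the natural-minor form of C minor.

Diatonic triads of F major: F major (I), G minor (ii), A minor (iii), Bb major (IV), C major (V), D minor (vi), E diminished (vii°).
Diatonic triads of C minor (natural minor): C minor (i), D diminished (ii°), Eb major (III), F minor (iv), G minor (v), Ab major (VI), Bb major (VII).
Matching root and quality in both lists: G minor, Bb major.
That gives 2 common triads.

2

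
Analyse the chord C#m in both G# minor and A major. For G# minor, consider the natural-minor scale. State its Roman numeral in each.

iv in G# minor; iii in A major

The scale of G# minor (natural minor) is G# A# B C# D# E F#; C# is degree 4, and the triad built there (C#-E-G#) is minor, so it is iv.
The scale of A major is A B C# D E F# G#; C# is degree 3, and the triad built there (C#-E-G#) is minor, so it is iii.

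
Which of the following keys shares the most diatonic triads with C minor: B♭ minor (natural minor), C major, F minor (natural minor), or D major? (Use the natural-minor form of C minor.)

F minor

Triads of C minor (natural minor): C minor (i), D diminished (ii°), E♭ major (III), F minor (iv), G minor (v), A♭ major (VI), B♭ major (VII).
B♭ minor (natural minor) shares 2: Fm, A♭.
C major shares 0: none.
F minor (natural minor) shares 4: Cm, E♭, Fm, A♭.
D major shares 0: none.
The most common triads (4) are shared with F minor.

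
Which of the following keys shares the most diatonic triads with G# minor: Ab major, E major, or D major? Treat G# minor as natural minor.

Triads of G# minor (natural minor): G# minor (i), A# diminished (ii°), B major (III), C# minor (iv), D# minor (v), E major (VI), F# major (VII).
Ab major shares 0: none.
E major shares 4: G#m, B, C#m, E.
D major shares 0: none.
The most common triads (4) are shared with E major.

E major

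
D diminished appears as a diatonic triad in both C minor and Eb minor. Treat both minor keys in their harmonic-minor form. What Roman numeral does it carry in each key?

The scale of C minor (harmonic minor) is C D Eb F G Ab B; D is degree 2, and the triad built there (D-F-Ab) is diminished, so it is ii°.
The scale of Eb minor (harmonic minor) is Eb F Gb Ab Bb Cb D; D is degree 7, and the triad built there (D-F-Ab) is diminished, so it is vii°.

ii° in C minor; vii° in Eb minor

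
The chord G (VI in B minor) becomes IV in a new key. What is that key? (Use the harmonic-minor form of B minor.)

The numeral IV denotes a major triad on scale degree 4. With G on degree 4, the tonic of the new key is D.
Degree 4 carries a major triad in major keys, so the destination is D major.
Check: the diatonic triads of D major are D (I), Em (ii), F♯m (iii), G (IV), A (V), Bm (vi), C♯dim (vii°) — G is indeed IV.

D major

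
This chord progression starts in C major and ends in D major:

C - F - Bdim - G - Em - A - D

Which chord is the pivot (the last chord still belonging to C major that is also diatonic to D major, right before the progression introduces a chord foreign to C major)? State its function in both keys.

Em — iii in C major, ii in D major

Chords diatonic to C major: C, Dm, Em, F, G, Am, Bdim.
Reading the progression, the first chord not in that set is A, so the modulation leaves C major there.
The chord immediately before A is Em, which is diatonic to both keys: iii in C major and ii in D major.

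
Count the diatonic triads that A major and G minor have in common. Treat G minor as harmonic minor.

Diatonic triads of A major: A (I), Bm (ii), C♯m (iii), D (IV), E (V), F♯m (vi), G♯dim (vii°).
Diatonic triads of G minor (harmonic minor): Gm (i), Adim (ii°), B♭aug (III+), Cm (iv), D (V), E♭ (VI), F♯dim (vii°).
Matching root and quality in both lists: D.
That gives 1 common triad.

1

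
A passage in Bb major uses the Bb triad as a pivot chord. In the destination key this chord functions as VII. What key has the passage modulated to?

C minor

The numeral VII denotes a major triad on scale degree 7. With Bb on degree 7, the tonic of the new key is C.
Degree 7 carries a major triad in natural-minor keys, so the destination is C minor.
Check: the diatonic triads of C minor (natural minor) are Cm (i), Ddim (ii°), Eb (III), Fm (iv), Gm (v), Ab (VI), Bb (VII) — Bb is indeed VII.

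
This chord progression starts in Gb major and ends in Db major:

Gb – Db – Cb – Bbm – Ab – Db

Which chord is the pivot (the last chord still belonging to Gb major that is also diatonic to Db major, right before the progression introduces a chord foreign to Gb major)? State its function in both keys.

Bbm — iii in Gb major, vi in Db major

Chords diatonic to Gb major: Gb, Abm, Bbm, Cb, Db, Ebm, Fdim.
Reading the progression, the first chord not in that set is Ab, so the modulation leaves Gb major there.
The chord immediately before Ab is Bbm, which is diatonic to both keys: iii in Gb major and vi in Db major.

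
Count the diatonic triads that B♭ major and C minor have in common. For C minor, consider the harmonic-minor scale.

Diatonic triads of B♭ major: B♭ (I), Cm (ii), Dm (iii), E♭ (IV), F (V), Gm (vi), Adim (vii°).
Diatonic triads of C minor (harmonic minor): Cm (i), Ddim (ii°), E♭aug (III+), Fm (iv), G (V), A♭ (VI), Bdim (vii°).
Matching root and quality in both lists: Cm.
That gives 1 common triad.

1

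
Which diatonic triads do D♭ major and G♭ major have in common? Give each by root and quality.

D♭, E♭m, G♭, B♭m

Triads in D♭ major: D♭ (I), E♭m (ii), Fm (iii), G♭ (IV), A♭ (V), B♭m (vi), Cdim (vii°).
Triads in G♭ major: G♭ (I), A♭m (ii), B♭m (iii), C♭ (IV), D♭ (V), E♭m (vi), Fdim (vii°).
Shared triads with their functions: D♭ (I in D♭ major, V in G♭ major); E♭m (ii in D♭ major, vi in G♭ major); G♭ (IV in D♭ major, I in G♭ major); B♭m (vi in D♭ major, iii in G♭ major).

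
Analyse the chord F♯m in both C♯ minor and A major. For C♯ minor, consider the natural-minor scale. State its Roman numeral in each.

The scale of C♯ minor (natural minor) is C♯ D♯ E F♯ G♯ A B; F♯ is degree 4, and the triad built there (F♯-A-C♯) is minor, so it is iv.
The scale of A major is A B C♯ D E F♯ G♯; F♯ is degree 6, and the triad built there (F♯-A-C♯) is minor, so it is vi.

iv in C♯ minor; vi in A major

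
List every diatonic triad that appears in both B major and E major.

Triads in B major: B (I), C#m (ii), D#m (iii), E (IV), F# (V), G#m (vi), A#dim (vii°).
Triads in E major: E (I), F#m (ii), G#m (iii), A (IV), B (V), C#m (vi), D#dim (vii°).
Shared triads with their functions: B (I in B major, V in E major); C#m (ii in B major, vi in E major); E (IV in B major, I in E major); G#m (vi in B major, iii in E major).

B, C#m, E, G#m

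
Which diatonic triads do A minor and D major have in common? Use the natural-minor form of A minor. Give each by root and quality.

Triads in A minor (natural minor): Am (i), Bdim (ii°), C (III), Dm (iv), Em (v), F (VI), G (VII).
Triads in D major: D (I), Em (ii), F♯m (iii), G (IV), A (V), Bm (vi), C♯dim (vii°).
Shared triads with their functions: Em (v in A minor, ii in D major); G (VII in A minor, IV in D major).

Em, G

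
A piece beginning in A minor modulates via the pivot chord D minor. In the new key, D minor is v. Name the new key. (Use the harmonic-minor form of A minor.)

G minor

The numeral v denotes a minor triad on scale degree 5. With D on degree 5, the tonic of the new key is G.
Degree 5 carries a minor triad in natural-minor keys, so the destination is G minor.
Check: the diatonic triads of G minor (natural minor) are Gm (i), Adim (ii°), B♭ (III), Cm (iv), Dm (v), E♭ (VI), F (VII) — D minor is indeed v.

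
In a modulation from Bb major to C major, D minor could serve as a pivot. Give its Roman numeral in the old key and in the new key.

The scale of Bb major is Bb C D Eb F G A; D is degree 3, and the triad built there (D-F-A) is minor, so it is iii.
The scale of C major is C D E F G A B; D is degree 2, and the triad built there (D-F-A) is minor, so it is ii.

iii in Bb major; ii in C major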